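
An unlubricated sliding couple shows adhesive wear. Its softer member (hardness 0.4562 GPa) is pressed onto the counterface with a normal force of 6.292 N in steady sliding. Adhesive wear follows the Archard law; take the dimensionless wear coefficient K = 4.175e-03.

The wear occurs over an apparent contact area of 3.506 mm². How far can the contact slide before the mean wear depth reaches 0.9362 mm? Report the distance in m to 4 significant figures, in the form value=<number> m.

All working math runs at exact precision. The intermediates are displayed rounded — one final rounding, at 4 significant figures.
Hardness H = 0.4562 GPa = 4.562e+08 Pa.
Contact area A = 3.506 mm² = 3.506e-06 m².
Depth limit h_lim = 0.9362 mm = 9.362e-04 m.
Collected in SI base units: W = 6.292 N, H = 4.562e+08 Pa, K = 4.175e-03.
At the depth limit, V_lim = h_lim·A = 9.362e-04 · 3.506e-06 = 3.282e-09 m³.
Inverting, life L = V_lim·H/(K·W) = 3.282e-09 · 4.562e+08 / (4.175e-03 · 6.292) = 57.00 m.

value=57.00 m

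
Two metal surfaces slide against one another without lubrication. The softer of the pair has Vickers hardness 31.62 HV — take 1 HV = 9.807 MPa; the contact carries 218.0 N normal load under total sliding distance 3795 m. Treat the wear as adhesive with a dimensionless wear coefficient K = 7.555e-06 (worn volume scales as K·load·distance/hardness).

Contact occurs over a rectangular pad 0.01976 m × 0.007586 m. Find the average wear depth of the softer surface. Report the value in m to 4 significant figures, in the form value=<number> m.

value=1.345e-04 m

The intermediates are shown rounded, and each operation keeps full float precision. Rounded just once, at 4 significant digits.
Convert: Hardness H = 31.62 HV × 9.807 MPa/HV = 310.1 MPa = 3.101e+08 Pa.
Convert: Contact area A = 0.01976 m × 0.007586 m = 1.499e-04 m².
In SI base units, W = 218.0 N, H = 3.101e+08 Pa, K = 7.555e-06.
Archard relation: V = K·W·L/H = 7.555e-06 · 218.0 · 3795 / 3.101e+08 = 2.016e-08 m³.
Mean depth h = V/A = 2.016e-08 / 1.499e-04 = 1.345e-04 m.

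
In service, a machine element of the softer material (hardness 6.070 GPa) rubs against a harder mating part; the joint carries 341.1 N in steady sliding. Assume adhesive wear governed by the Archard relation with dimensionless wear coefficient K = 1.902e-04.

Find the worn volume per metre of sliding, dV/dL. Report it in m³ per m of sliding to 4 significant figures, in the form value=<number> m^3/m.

value=1.069e-11 m^3/m

All arithmetic runs at exact precision. The intermediates are printed rounded; rounded just once: 4 significant figures.
Hardness H = 6.070 GPa = 6.070e+09 Pa.
Collected in SI base units: W = 341.1 N, H = 6.070e+09 Pa, K = 1.902e-04.
Rate of wear dV/dL = K·W/H, so: 1.902e-04 · 341.1 / 6.070e+09 = 1.069e-11 m³/m.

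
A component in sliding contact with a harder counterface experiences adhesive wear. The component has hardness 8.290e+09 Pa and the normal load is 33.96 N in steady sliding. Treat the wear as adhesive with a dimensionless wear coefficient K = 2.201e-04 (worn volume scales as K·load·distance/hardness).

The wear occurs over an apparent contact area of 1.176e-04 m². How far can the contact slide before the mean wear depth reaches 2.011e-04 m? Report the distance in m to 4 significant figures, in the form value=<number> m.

value=2.623e+04 m

All arithmetic maintains full float precision. Quoted intermediates are rounded, and rounded just once, at four significant digits.
Collected in SI base units: W = 33.96 N, H = 8.290e+09 Pa, K = 2.201e-04.
Allowed volume V_lim = h_lim·A = 2.011e-04 · 1.176e-04 = 2.365e-08 m³.
Inverting, life L = V_lim·H/(K·W) = 2.365e-08 · 8.290e+09 / (2.201e-04 · 33.96) = 2.623e+04 m.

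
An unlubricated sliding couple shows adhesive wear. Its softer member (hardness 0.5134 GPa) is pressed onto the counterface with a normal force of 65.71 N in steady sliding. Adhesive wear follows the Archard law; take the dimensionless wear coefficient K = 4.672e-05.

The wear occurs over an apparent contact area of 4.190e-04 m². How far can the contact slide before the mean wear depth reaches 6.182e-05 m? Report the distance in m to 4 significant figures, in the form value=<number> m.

All working math maintains full precision — the intermediates are printed rounded. Rounded just once to four significant figures.
Convert: Hardness H = 0.5134 GPa = 5.134e+08 Pa.
Working in SI base units: W = 65.71 N, H = 5.134e+08 Pa, K = 4.672e-05.
Permissible volume V_lim = h_lim·A = 6.182e-05 · 4.190e-04 = 2.590e-08 m³.
So the life L = V_lim·H/(K·W) = 2.590e-08 · 5.134e+08 / (4.672e-05 · 65.71) = 4332 m.

value=4332 m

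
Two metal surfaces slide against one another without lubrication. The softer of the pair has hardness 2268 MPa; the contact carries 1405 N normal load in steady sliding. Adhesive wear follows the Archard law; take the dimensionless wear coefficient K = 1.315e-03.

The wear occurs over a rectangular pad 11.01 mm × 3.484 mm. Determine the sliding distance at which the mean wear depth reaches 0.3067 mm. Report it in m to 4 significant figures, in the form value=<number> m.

value=14.44 m

The computation carries full float precision, and shown intermediates are rounded, and a lone final rounding: four significant figures.
Convert: Hardness H = 2268 MPa = 2.268e+09 Pa.
Convert: Pad sides 11.01 mm × 3.484 mm = 0.01101 m × 0.003484 m. Contact area A = 0.01101 m × 0.003484 m = 3.836e-05 m².
Convert: Depth limit h_lim = 0.3067 mm = 3.067e-04 m.
As SI base values: W = 1405 N, H = 2.268e+09 Pa, K = 1.315e-03.
Volume at the limit: V_lim = h_lim·A = 3.067e-04 · 3.836e-05 = 1.176e-08 m³.
Inverting, life L = V_lim·H/(K·W) = 1.176e-08 · 2.268e+09 / (1.315e-03 · 1405) = 14.44 m.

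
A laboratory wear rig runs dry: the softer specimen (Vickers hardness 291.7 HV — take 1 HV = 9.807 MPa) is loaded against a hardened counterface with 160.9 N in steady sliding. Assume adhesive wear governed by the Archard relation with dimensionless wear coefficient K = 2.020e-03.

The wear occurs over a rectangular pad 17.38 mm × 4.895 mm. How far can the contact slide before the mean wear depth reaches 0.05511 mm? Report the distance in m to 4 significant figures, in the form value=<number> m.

value=41.27 m

Quoted intermediates are rounded, and the algebra holds full float precision; rounded once at the end: 4 significant digits.
Hardness H = 291.7 HV × 9.807 MPa/HV = 2861 MPa = 2.861e+09 Pa.
Pad sides 17.38 mm × 4.895 mm = 0.01738 m × 0.004895 m. Contact area A = 0.01738 m × 0.004895 m = 8.508e-05 m².
Depth limit h_lim = 0.05511 mm = 5.511e-05 m.
Restated in SI base units: W = 160.9 N, H = 2.861e+09 Pa, K = 2.020e-03.
At the depth limit, V_lim = h_lim·A = 5.511e-05 · 8.508e-05 = 4.688e-09 m³.
So the life L = V_lim·H/(K·W) = 4.688e-09 · 2.861e+09 / (2.020e-03 · 160.9) = 41.27 m.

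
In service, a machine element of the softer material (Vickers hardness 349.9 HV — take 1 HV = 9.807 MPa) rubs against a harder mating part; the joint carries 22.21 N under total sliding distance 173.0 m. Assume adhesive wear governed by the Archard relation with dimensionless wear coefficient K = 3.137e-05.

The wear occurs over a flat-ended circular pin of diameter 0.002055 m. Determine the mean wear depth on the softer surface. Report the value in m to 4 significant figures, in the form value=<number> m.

value=1.059e-05 m

The algebra holds full float precision. The intermediates are shown rounded, and rounded just once, at four significant figures.
Convert: Hardness H = 349.9 HV × 9.807 MPa/HV = 3431 MPa = 3.431e+09 Pa.
Convert: Contact area A = π·d²/4 = π·(0.002055 m)²/4 = 3.317e-06 m².
Expressed in SI base units: W = 22.21 N, H = 3.431e+09 Pa, K = 3.137e-05.
Apply Archard: V = K·W·L/H = 3.137e-05 · 22.21 · 173.0 / 3.431e+09 = 3.513e-11 m³.
Average depth h = V/A = 3.513e-11 / 3.317e-06 = 1.059e-05 m.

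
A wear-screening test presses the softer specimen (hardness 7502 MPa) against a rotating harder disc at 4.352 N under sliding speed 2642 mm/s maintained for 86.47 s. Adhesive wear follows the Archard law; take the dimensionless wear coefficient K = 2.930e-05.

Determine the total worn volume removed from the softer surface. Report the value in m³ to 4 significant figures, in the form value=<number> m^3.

The computation keeps full float precision; quoted intermediates are rounded; rounded once at the end, at four significant figures.
Convert: Sliding speed v = 2642 mm/s = 2.642 m/s. Total distance L = v·t = 2.642 m/s × 86.47 s = 228.5 m.
Convert: Hardness H = 7502 MPa = 7.502e+09 Pa.
Restated in SI base units: W = 4.352 N, H = 7.502e+09 Pa, K = 2.930e-05.
Volume removed: V = K·W·L/H = 2.930e-05 · 4.352 · 228.5 / 7.502e+09 = 3.883e-12 m³.

value=3.883e-12 m^3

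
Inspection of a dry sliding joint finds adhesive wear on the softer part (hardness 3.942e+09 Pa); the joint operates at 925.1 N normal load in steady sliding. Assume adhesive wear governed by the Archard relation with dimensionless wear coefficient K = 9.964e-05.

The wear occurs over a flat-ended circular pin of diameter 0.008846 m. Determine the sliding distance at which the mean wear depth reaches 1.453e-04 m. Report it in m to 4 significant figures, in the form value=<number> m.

Intermediate values appear rounded, and the computation carries full float precision, and rounded once at the end: four significant digits.
Contact area A = π·d²/4 = π·(0.008846 m)²/4 = 6.146e-05 m².
SI base units throughout: W = 925.1 N, H = 3.942e+09 Pa, K = 9.964e-05.
Permissible volume V_lim = h_lim·A = 1.453e-04 · 6.146e-05 = 8.930e-09 m³.
Life L = V_lim·H/(K·W) = 8.930e-09 · 3.942e+09 / (9.964e-05 · 925.1) = 381.9 m.

value=381.9 m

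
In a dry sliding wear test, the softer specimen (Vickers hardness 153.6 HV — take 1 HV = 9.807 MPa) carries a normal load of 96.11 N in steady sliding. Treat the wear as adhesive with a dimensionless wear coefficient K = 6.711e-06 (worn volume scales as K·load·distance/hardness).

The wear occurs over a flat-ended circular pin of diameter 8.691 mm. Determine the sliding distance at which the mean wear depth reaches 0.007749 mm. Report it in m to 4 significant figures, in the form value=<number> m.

value=1074 m

Printed values are rounded, and each operation carries full precision, and one last rounding, at 4 significant digits.
Hardness H = 153.6 HV × 9.807 MPa/HV = 1506 MPa = 1.506e+09 Pa.
Pin diameter d = 8.691 mm = 0.008691 m. Contact area A = π·d²/4 = π·(0.008691 m)²/4 = 5.932e-05 m².
Depth limit h_lim = 0.007749 mm = 7.749e-06 m.
As SI base values: W = 96.11 N, H = 1.506e+09 Pa, K = 6.711e-06.
Limit volume V_lim = h_lim·A = 7.749e-06 · 5.932e-05 = 4.597e-10 m³.
Inverting, life L = V_lim·H/(K·W) = 4.597e-10 · 1.506e+09 / (6.711e-06 · 96.11) = 1074 m.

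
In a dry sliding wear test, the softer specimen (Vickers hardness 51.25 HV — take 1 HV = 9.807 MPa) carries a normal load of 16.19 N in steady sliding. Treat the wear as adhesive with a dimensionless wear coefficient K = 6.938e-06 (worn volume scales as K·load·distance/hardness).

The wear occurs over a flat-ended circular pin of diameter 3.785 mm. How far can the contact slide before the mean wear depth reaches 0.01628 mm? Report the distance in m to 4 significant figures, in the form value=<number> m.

The intermediates are printed rounded — all working math keeps full float precision, and one final rounding: 4 significant figures.
Hardness H = 51.25 HV × 9.807 MPa/HV = 502.6 MPa = 5.026e+08 Pa.
Pin diameter d = 3.785 mm = 0.003785 m. Contact area A = π·d²/4 = π·(0.003785 m)²/4 = 1.125e-05 m².
Depth limit h_lim = 0.01628 mm = 1.628e-05 m.
Collected in SI base units: W = 16.19 N, H = 5.026e+08 Pa, K = 6.938e-06.
Allowed volume V_lim = h_lim·A = 1.628e-05 · 1.125e-05 = 1.832e-10 m³.
Inverting, life L = V_lim·H/(K·W) = 1.832e-10 · 5.026e+08 / (6.938e-06 · 16.19) = 819.6 m.

value=819.6 m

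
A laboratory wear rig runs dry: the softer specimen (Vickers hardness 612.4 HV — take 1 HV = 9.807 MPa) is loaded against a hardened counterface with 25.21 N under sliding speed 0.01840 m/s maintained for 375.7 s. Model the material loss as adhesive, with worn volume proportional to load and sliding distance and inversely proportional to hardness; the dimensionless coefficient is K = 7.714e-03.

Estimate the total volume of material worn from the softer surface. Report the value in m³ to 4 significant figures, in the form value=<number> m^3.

The computation runs at exact precision. Intermediates are displayed rounded, and a lone final rounding to four significant figures.
Distance L = v·t = 0.01840 m/s × 375.7 s = 6.913 m.
Hardness H = 612.4 HV × 9.807 MPa/HV = 6006 MPa = 6.006e+09 Pa.
Collected in SI base units: W = 25.21 N, H = 6.006e+09 Pa, K = 7.714e-03.
Worn volume V = K·W·L/H = 7.714e-03 · 25.21 · 6.913 / 6.006e+09 = 2.238e-10 m³.

value=2.238e-10 m^3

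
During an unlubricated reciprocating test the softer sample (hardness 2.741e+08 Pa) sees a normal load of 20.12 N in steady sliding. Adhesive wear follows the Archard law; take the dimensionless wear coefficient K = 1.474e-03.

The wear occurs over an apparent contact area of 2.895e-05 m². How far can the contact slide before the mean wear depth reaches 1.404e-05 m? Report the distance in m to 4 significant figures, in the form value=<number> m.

All arithmetic holds full float precision. Quoted intermediates are rounded; one final rounding: 4 significant figures.
Restated in SI base units: W = 20.12 N, H = 2.741e+08 Pa, K = 1.474e-03.
Permissible volume V_lim = h_lim·A = 1.404e-05 · 2.895e-05 = 4.065e-10 m³.
Inverting, life L = V_lim·H/(K·W) = 4.065e-10 · 2.741e+08 / (1.474e-03 · 20.12) = 3.757 m.

value=3.757 m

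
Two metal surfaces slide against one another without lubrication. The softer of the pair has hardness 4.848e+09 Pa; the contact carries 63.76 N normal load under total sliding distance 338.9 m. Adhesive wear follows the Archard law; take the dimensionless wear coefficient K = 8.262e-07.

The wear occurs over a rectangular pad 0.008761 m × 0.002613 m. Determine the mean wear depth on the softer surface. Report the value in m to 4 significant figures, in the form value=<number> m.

value=1.609e-07 m

The computation carries full precision; the intermediates appear rounded. Rounded just once, at 4 significant figures.
Contact area A = 0.008761 m × 0.002613 m = 2.289e-05 m².
Collected in SI base units: W = 63.76 N, H = 4.848e+09 Pa, K = 8.262e-07.
By Archard's law, V = K·W·L/H = 8.262e-07 · 63.76 · 338.9 / 4.848e+09 = 3.682e-12 m³.
Mean wear depth h = V/A = 3.682e-12 / 2.289e-05 = 1.609e-07 m.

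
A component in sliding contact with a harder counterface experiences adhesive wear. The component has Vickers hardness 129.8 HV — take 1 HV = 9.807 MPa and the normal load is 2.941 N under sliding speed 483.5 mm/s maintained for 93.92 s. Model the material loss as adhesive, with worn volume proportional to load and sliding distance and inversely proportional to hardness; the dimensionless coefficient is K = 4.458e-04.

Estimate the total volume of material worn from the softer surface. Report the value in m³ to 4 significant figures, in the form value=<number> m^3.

Printed values are rounded; all working math keeps full float precision, and a lone final rounding to four significant figures.
Sliding speed v = 483.5 mm/s = 0.4835 m/s. Total distance L = v·t = 0.4835 m/s × 93.92 s = 45.41 m.
Hardness H = 129.8 HV × 9.807 MPa/HV = 1273 MPa = 1.273e+09 Pa.
SI base units throughout: W = 2.941 N, H = 1.273e+09 Pa, K = 4.458e-04.
Worn volume V = K·W·L/H = 4.458e-04 · 2.941 · 45.41 / 1.273e+09 = 4.677e-11 m³.

value=4.677e-11 m^3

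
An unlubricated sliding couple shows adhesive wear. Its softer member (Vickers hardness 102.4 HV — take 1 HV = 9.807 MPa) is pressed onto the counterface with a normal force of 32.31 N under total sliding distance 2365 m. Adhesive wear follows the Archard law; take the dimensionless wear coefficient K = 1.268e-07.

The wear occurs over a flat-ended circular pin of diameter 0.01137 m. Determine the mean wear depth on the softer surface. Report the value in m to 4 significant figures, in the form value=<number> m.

value=9.503e-08 m

The algebra keeps exact precision, and shown intermediates are rounded; one final rounding, at four significant digits.
Hardness H = 102.4 HV × 9.807 MPa/HV = 1004 MPa = 1.004e+09 Pa.
Contact area A = π·d²/4 = π·(0.01137 m)²/4 = 1.015e-04 m².
As SI base values: W = 32.31 N, H = 1.004e+09 Pa, K = 1.268e-07.
By Archard's law, V = K·W·L/H = 1.268e-07 · 32.31 · 2365 / 1.004e+09 = 9.648e-12 m³.
Average depth h = V/A = 9.648e-12 / 1.015e-04 = 9.503e-08 m.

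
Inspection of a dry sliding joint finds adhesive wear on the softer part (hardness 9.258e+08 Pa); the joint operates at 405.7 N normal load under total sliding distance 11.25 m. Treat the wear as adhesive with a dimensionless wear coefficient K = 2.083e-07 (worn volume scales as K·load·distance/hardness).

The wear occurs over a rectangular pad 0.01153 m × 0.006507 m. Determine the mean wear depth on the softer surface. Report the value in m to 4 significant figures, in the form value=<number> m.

value=1.369e-08 m

The computation carries exact precision — intermediate values are shown rounded; a single final rounding to four significant figures.
Convert: Contact area A = 0.01153 m × 0.006507 m = 7.503e-05 m².
SI base units throughout: W = 405.7 N, H = 9.258e+08 Pa, K = 2.083e-07.
Worn volume V = K·W·L/H = 2.083e-07 · 405.7 · 11.25 / 9.258e+08 = 1.027e-12 m³.
Average depth h = V/A = 1.027e-12 / 7.503e-05 = 1.369e-08 m.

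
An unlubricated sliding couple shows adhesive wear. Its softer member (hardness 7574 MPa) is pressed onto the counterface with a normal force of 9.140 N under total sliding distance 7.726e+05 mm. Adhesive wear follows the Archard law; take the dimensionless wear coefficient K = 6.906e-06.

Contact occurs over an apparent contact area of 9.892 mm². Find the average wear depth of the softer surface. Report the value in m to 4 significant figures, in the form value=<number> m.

value=6.509e-07 m

Printed values are rounded. The computation carries full precision. Rounded just once to four significant digits.
Path length L = 7.726e+05 mm = 772.6 m.
Hardness H = 7574 MPa = 7.574e+09 Pa.
Contact area A = 9.892 mm² = 9.892e-06 m².
Restated in SI base units: W = 9.140 N, H = 7.574e+09 Pa, K = 6.906e-06.
Worn volume V = K·W·L/H = 6.906e-06 · 9.140 · 772.6 / 7.574e+09 = 6.439e-12 m³.
Average depth h = V/A = 6.439e-12 / 9.892e-06 = 6.509e-07 m.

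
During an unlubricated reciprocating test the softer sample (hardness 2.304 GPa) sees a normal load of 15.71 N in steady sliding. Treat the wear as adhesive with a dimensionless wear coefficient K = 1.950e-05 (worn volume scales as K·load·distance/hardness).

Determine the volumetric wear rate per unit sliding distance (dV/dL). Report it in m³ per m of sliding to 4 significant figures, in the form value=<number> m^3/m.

Intermediates are displayed rounded — all arithmetic holds full precision. Rounded once at the end, at 4 significant figures.
Hardness H = 2.304 GPa = 2.304e+09 Pa.
In SI base units: W = 15.71 N, H = 2.304e+09 Pa, K = 1.950e-05.
Rate of wear dV/dL = K·W/H: 1.950e-05 · 15.71 / 2.304e+09 = 1.330e-13 m³/m.

value=1.330e-13 m^3/m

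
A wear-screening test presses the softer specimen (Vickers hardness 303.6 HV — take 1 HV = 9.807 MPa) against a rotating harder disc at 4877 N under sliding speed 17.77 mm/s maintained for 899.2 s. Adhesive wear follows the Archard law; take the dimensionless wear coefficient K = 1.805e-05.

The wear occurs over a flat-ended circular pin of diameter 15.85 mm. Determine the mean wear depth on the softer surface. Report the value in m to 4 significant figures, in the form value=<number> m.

Intermediate values appear rounded — all working math holds full float precision — rounded once at the end to 4 significant digits.
Sliding speed v = 17.77 mm/s = 0.01777 m/s. Total distance L = v·t = 0.01777 m/s × 899.2 s = 15.98 m.
Hardness H = 303.6 HV × 9.807 MPa/HV = 2977 MPa = 2.977e+09 Pa.
Pin diameter d = 15.85 mm = 0.01585 m. Contact area A = π·d²/4 = π·(0.01585 m)²/4 = 1.973e-04 m².
Working in SI base units: W = 4877 N, H = 2.977e+09 Pa, K = 1.805e-05.
Volume removed: V = K·W·L/H = 1.805e-05 · 4877 · 15.98 / 2.977e+09 = 4.724e-10 m³.
Depth of wear h = V/A = 4.724e-10 / 1.973e-04 = 2.394e-06 m.

value=2.394e-06 m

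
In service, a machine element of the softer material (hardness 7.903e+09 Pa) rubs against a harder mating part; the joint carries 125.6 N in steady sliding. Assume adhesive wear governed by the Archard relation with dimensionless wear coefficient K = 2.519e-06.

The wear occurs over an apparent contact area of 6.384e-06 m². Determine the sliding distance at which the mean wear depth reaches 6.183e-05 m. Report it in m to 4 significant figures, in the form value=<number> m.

The algebra keeps full precision; the intermediates are shown rounded; a lone final rounding to 4 significant figures.
Working in SI base units: W = 125.6 N, H = 7.903e+09 Pa, K = 2.519e-06.
Permissible volume V_lim = h_lim·A = 6.183e-05 · 6.384e-06 = 3.947e-10 m³.
Thus life L = V_lim·H/(K·W) = 3.947e-10 · 7.903e+09 / (2.519e-06 · 125.6) = 9860 m.

value=9860 m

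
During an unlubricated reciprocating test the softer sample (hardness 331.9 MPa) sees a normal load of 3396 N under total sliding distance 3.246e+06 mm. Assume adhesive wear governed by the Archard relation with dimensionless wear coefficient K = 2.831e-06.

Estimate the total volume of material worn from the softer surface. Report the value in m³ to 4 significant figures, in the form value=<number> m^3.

value=9.403e-08 m^3

Intermediates appear rounded, and all working math keeps full float precision. Rounded just once, at four significant figures.
Distance covered L = 3.246e+06 mm = 3246 m.
Hardness H = 331.9 MPa = 3.319e+08 Pa.
Restated in SI base units: W = 3396 N, H = 3.319e+08 Pa, K = 2.831e-06.
Worn volume V = K·W·L/H = 2.831e-06 · 3396 · 3246 / 3.319e+08 = 9.403e-08 m³.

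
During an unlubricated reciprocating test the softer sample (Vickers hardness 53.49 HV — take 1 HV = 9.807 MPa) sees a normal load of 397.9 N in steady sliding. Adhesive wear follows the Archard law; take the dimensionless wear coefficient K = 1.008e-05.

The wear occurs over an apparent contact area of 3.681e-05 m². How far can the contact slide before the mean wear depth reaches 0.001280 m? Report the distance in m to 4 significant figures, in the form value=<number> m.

value=6162 m

Intermediates are shown rounded, and all working math carries exact precision; one final rounding: four significant figures.
Convert: Hardness H = 53.49 HV × 9.807 MPa/HV = 524.6 MPa = 5.246e+08 Pa.
Collected in SI base units: W = 397.9 N, H = 5.246e+08 Pa, K = 1.008e-05.
At the depth limit, V_lim = h_lim·A = 0.001280 · 3.681e-05 = 4.712e-08 m³.
Thus life L = V_lim·H/(K·W) = 4.712e-08 · 5.246e+08 / (1.008e-05 · 397.9) = 6162 m.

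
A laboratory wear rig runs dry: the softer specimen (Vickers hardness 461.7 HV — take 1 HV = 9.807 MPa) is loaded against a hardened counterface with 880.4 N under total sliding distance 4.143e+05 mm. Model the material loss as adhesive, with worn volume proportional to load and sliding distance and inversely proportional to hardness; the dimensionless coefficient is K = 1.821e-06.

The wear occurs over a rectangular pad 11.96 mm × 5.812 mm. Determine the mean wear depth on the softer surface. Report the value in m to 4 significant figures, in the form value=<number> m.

value=2.110e-06 m

The algebra keeps exact precision — intermediate values are shown rounded. Rounded once at the end to four significant figures.
Convert: Total distance L = 4.143e+05 mm = 414.3 m.
Convert: Hardness H = 461.7 HV × 9.807 MPa/HV = 4528 MPa = 4.528e+09 Pa.
Convert: Pad sides 11.96 mm × 5.812 mm = 0.01196 m × 0.005812 m. Contact area A = 0.01196 m × 0.005812 m = 6.951e-05 m².
In SI base units, W = 880.4 N, H = 4.528e+09 Pa, K = 1.821e-06.
Archard volume V = K·W·L/H = 1.821e-06 · 880.4 · 414.3 / 4.528e+09 = 1.467e-10 m³.
Depth h = V/A = 1.467e-10 / 6.951e-05 = 2.110e-06 m.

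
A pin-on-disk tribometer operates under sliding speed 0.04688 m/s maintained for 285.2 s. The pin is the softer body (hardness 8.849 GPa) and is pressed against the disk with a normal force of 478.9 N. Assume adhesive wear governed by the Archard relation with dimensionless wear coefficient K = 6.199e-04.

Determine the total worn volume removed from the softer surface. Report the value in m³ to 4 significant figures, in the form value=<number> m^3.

value=4.485e-10 m^3

Intermediate values are printed rounded; all working math keeps full precision. Rounded once at the end to 4 significant figures.
Total distance L = v·t = 0.04688 m/s × 285.2 s = 13.37 m.
Hardness H = 8.849 GPa = 8.849e+09 Pa.
In SI base units, W = 478.9 N, H = 8.849e+09 Pa, K = 6.199e-04.
Archard volume V = K·W·L/H = 6.199e-04 · 478.9 · 13.37 / 8.849e+09 = 4.485e-10 m³.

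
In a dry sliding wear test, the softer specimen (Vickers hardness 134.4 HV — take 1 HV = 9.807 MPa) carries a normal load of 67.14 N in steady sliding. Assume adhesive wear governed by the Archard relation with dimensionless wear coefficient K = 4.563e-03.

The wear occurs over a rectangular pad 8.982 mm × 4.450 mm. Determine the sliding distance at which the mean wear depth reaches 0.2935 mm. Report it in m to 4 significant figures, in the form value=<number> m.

value=50.47 m

The intermediates are displayed rounded — all working math holds exact precision; a lone final rounding: 4 significant figures.
Hardness H = 134.4 HV × 9.807 MPa/HV = 1318 MPa = 1.318e+09 Pa.
Pad sides 8.982 mm × 4.450 mm = 0.008982 m × 0.004450 m. Contact area A = 0.008982 m × 0.004450 m = 3.997e-05 m².
Depth limit h_lim = 0.2935 mm = 2.935e-04 m.
In SI base units: W = 67.14 N, H = 1.318e+09 Pa, K = 4.563e-03.
Volume at the limit: V_lim = h_lim·A = 2.935e-04 · 3.997e-05 = 1.173e-08 m³.
Life L = V_lim·H/(K·W) = 1.173e-08 · 1.318e+09 / (4.563e-03 · 67.14) = 50.47 m.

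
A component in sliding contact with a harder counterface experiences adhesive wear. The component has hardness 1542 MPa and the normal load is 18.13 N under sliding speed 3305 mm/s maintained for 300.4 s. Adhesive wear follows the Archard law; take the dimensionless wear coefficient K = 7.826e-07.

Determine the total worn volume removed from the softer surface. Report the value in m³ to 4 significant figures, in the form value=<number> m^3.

value=9.135e-12 m^3

Intermediate values are displayed rounded, and all arithmetic holds full precision, and a single final rounding: four significant digits.
Sliding speed v = 3305 mm/s = 3.305 m/s. Total distance L = v·t = 3.305 m/s × 300.4 s = 992.8 m.
Hardness H = 1542 MPa = 1.542e+09 Pa.
As SI base values: W = 18.13 N, H = 1.542e+09 Pa, K = 7.826e-07.
Worn volume V = K·W·L/H = 7.826e-07 · 18.13 · 992.8 / 1.542e+09 = 9.135e-12 m³.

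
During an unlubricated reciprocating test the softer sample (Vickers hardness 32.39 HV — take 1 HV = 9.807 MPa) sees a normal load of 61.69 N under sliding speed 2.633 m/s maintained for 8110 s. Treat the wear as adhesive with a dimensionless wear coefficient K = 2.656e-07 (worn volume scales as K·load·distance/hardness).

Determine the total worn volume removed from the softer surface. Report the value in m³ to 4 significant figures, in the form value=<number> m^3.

value=1.101e-09 m^3

Intermediate values are displayed rounded — the computation carries exact precision — one final rounding to four significant figures.
Distance covered L = v·t = 2.633 m/s × 8110 s = 2.135e+04 m.
Hardness H = 32.39 HV × 9.807 MPa/HV = 317.6 MPa = 3.176e+08 Pa.
In SI base units, W = 61.69 N, H = 3.176e+08 Pa, K = 2.656e-07.
Volume removed: V = K·W·L/H = 2.656e-07 · 61.69 · 2.135e+04 / 3.176e+08 = 1.101e-09 m³.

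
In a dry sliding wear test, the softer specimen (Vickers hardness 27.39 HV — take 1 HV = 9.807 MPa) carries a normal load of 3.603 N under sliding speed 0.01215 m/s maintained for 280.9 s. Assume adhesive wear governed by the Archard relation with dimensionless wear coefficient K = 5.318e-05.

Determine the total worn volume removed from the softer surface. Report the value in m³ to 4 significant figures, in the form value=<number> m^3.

value=2.435e-12 m^3

All working math holds full precision; the intermediates are printed rounded, and rounded once at the end: four significant figures.
Convert: Distance covered L = v·t = 0.01215 m/s × 280.9 s = 3.413 m.
Convert: Hardness H = 27.39 HV × 9.807 MPa/HV = 268.6 MPa = 2.686e+08 Pa.
SI base units throughout: W = 3.603 N, H = 2.686e+08 Pa, K = 5.318e-05.
Archard relation: V = K·W·L/H = 5.318e-05 · 3.603 · 3.413 / 2.686e+08 = 2.435e-12 m³.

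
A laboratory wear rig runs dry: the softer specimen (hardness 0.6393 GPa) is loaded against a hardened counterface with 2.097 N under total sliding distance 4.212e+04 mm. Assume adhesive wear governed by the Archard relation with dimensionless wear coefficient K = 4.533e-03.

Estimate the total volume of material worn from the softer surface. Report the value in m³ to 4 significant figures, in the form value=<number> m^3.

value=6.263e-10 m^3

All working math keeps exact precision, and intermediate values appear rounded, and rounded just once to four significant figures.
Convert: The distance L = 4.212e+04 mm = 42.12 m.
Convert: Hardness H = 0.6393 GPa = 6.393e+08 Pa.
In SI base units, W = 2.097 N, H = 6.393e+08 Pa, K = 4.533e-03.
By Archard's law, V = K·W·L/H = 4.533e-03 · 2.097 · 42.12 / 6.393e+08 = 6.263e-10 m³.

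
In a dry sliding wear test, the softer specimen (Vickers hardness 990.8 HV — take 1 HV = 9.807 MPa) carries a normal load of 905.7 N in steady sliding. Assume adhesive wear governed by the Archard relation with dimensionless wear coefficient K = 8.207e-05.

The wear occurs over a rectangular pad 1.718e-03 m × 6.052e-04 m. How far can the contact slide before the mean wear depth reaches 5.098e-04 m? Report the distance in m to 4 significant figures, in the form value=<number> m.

value=69.29 m

All arithmetic holds full float precision, and shown intermediates are rounded, and rounded just once to four significant digits.
Convert: Hardness H = 990.8 HV × 9.807 MPa/HV = 9717 MPa = 9.717e+09 Pa.
Convert: Contact area A = 1.718e-03 m × 6.052e-04 m = 1.040e-06 m².
Working in SI base units: W = 905.7 N, H = 9.717e+09 Pa, K = 8.207e-05.
Limit volume V_lim = h_lim·A = 5.098e-04 · 1.040e-06 = 5.301e-10 m³.
So the life L = V_lim·H/(K·W) = 5.301e-10 · 9.717e+09 / (8.207e-05 · 905.7) = 69.29 m.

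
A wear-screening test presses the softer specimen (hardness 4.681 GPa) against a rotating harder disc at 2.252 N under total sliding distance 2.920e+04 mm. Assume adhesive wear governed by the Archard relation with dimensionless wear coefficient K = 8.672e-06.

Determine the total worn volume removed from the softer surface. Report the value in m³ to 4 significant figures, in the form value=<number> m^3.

value=1.218e-13 m^3

Printed values are rounded. Every step runs at full precision — a lone final rounding to 4 significant digits.
Path length L = 2.920e+04 mm = 29.20 m.
Hardness H = 4.681 GPa = 4.681e+09 Pa.
SI base units throughout: W = 2.252 N, H = 4.681e+09 Pa, K = 8.672e-06.
Wear volume V = K·W·L/H = 8.672e-06 · 2.252 · 29.20 / 4.681e+09 = 1.218e-13 m³.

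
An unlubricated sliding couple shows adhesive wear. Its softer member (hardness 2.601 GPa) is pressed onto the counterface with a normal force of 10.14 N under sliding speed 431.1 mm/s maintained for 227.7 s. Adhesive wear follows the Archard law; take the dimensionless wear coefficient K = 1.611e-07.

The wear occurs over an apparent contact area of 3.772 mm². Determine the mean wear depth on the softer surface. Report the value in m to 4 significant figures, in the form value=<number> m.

Every step keeps exact precision; intermediates appear rounded, and a single final rounding to four significant digits.
Sliding speed v = 431.1 mm/s = 0.4311 m/s. Distance L = v·t = 0.4311 m/s × 227.7 s = 98.16 m.
Hardness H = 2.601 GPa = 2.601e+09 Pa.
Contact area A = 3.772 mm² = 3.772e-06 m².
As SI base values: W = 10.14 N, H = 2.601e+09 Pa, K = 1.611e-07.
By Archard's law, V = K·W·L/H = 1.611e-07 · 10.14 · 98.16 / 2.601e+09 = 6.165e-14 m³.
Depth h = V/A = 6.165e-14 / 3.772e-06 = 1.634e-08 m.

value=1.634e-08 m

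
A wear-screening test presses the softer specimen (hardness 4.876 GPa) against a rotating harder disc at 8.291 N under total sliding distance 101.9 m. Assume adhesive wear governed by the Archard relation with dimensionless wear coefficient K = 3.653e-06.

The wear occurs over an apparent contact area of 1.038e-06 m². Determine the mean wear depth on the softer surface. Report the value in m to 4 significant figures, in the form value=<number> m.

value=6.098e-07 m

Intermediate values are shown rounded — the algebra holds full precision; a single final rounding: four significant figures.
Convert: Hardness H = 4.876 GPa = 4.876e+09 Pa.
In SI base units, W = 8.291 N, H = 4.876e+09 Pa, K = 3.653e-06.
Volume removed: V = K·W·L/H = 3.653e-06 · 8.291 · 101.9 / 4.876e+09 = 6.329e-13 m³.
Average depth h = V/A = 6.329e-13 / 1.038e-06 = 6.098e-07 m.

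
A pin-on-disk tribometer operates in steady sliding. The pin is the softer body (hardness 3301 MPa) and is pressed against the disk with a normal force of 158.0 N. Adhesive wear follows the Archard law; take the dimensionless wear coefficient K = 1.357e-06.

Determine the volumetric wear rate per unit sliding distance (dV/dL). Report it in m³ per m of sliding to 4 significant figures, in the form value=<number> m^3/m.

value=6.495e-14 m^3/m

Every step holds full float precision, and the intermediates are printed rounded, and a lone final rounding, at four significant figures.
Hardness H = 3301 MPa = 3.301e+09 Pa.
In SI base units: W = 158.0 N, H = 3.301e+09 Pa, K = 1.357e-06.
Sliding wear rate dV/dL = K·W/H, per unit distance: 1.357e-06 · 158.0 / 3.301e+09 = 6.495e-14 m³/m.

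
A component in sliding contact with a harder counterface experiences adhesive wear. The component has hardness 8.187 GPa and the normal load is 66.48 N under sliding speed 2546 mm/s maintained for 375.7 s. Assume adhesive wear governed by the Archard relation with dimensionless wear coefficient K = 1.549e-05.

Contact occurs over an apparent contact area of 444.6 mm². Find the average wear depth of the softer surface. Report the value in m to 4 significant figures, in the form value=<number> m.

value=2.706e-07 m

Displayed values are rounded, and every step runs at full precision — a single final rounding to 4 significant digits.
Sliding speed v = 2546 mm/s = 2.546 m/s. The distance L = v·t = 2.546 m/s × 375.7 s = 956.5 m.
Hardness H = 8.187 GPa = 8.187e+09 Pa.
Contact area A = 444.6 mm² = 4.446e-04 m².
In SI base units, W = 66.48 N, H = 8.187e+09 Pa, K = 1.549e-05.
Archard volume V = K·W·L/H = 1.549e-05 · 66.48 · 956.5 / 8.187e+09 = 1.203e-10 m³.
Mean wear depth h = V/A = 1.203e-10 / 4.446e-04 = 2.706e-07 m.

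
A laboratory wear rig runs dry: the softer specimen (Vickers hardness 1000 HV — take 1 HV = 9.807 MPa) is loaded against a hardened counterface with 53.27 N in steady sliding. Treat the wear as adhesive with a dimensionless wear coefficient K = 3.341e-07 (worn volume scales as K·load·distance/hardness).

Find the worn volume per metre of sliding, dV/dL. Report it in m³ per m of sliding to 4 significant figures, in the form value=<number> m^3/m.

value=1.815e-15 m^3/m

The algebra carries full float precision, and intermediates are displayed rounded — a single final rounding: 4 significant digits.
Convert: Hardness H = 1000 HV × 9.807 MPa/HV = 9807 MPa = 9.807e+09 Pa.
In SI base units: W = 53.27 N, H = 9.807e+09 Pa, K = 3.341e-07.
Sliding wear rate dV/dL = K·W/H — distance-free: 3.341e-07 · 53.27 / 9.807e+09 = 1.815e-15 m³/m.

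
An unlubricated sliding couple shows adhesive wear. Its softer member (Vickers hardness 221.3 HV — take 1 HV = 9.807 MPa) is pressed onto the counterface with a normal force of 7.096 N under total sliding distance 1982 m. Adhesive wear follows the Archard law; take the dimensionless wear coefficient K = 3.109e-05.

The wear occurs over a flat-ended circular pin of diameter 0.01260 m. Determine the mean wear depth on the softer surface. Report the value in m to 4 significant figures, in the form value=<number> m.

value=1.616e-06 m

All working math carries full precision. Shown intermediates are rounded — rounded once at the end to 4 significant figures.
Convert: Hardness H = 221.3 HV × 9.807 MPa/HV = 2170 MPa = 2.170e+09 Pa.
Convert: Contact area A = π·d²/4 = π·(0.01260 m)²/4 = 1.247e-04 m².
Collected in SI base units: W = 7.096 N, H = 2.170e+09 Pa, K = 3.109e-05.
Wear volume V = K·W·L/H = 3.109e-05 · 7.096 · 1982 / 2.170e+09 = 2.015e-10 m³.
Mean depth h = V/A = 2.015e-10 / 1.247e-04 = 1.616e-06 m.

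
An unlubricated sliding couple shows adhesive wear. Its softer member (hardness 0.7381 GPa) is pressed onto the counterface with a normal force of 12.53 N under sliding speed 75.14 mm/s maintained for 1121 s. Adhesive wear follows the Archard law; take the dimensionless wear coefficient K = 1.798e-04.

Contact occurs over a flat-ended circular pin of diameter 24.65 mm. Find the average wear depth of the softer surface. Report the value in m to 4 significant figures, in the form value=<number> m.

The algebra runs at exact precision; the intermediates are printed rounded. Rounded just once to four significant figures.
Convert: Sliding speed v = 75.14 mm/s = 0.07514 m/s. Distance covered L = v·t = 0.07514 m/s × 1121 s = 84.23 m.
Convert: Hardness H = 0.7381 GPa = 7.381e+08 Pa.
Convert: Pin diameter d = 24.65 mm = 0.02465 m. Contact area A = π·d²/4 = π·(0.02465 m)²/4 = 4.772e-04 m².
SI base units throughout: W = 12.53 N, H = 7.381e+08 Pa, K = 1.798e-04.
Archard volume V = K·W·L/H = 1.798e-04 · 12.53 · 84.23 / 7.381e+08 = 2.571e-10 m³.
Depth h = V/A = 2.571e-10 / 4.772e-04 = 5.387e-07 m.

value=5.387e-07 m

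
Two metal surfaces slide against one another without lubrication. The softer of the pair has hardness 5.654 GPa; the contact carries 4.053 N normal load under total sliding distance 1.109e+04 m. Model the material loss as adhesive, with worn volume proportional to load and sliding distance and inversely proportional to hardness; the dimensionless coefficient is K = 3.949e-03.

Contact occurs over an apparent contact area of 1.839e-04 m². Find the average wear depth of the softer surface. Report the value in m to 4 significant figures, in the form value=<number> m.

The algebra keeps exact precision — intermediates appear rounded; a single final rounding, at four significant digits.
Hardness H = 5.654 GPa = 5.654e+09 Pa.
Collected in SI base units: W = 4.053 N, H = 5.654e+09 Pa, K = 3.949e-03.
By Archard's law, V = K·W·L/H = 3.949e-03 · 4.053 · 1.109e+04 / 5.654e+09 = 3.139e-08 m³.
Mean depth h = V/A = 3.139e-08 / 1.839e-04 = 1.707e-04 m.

value=1.707e-04 m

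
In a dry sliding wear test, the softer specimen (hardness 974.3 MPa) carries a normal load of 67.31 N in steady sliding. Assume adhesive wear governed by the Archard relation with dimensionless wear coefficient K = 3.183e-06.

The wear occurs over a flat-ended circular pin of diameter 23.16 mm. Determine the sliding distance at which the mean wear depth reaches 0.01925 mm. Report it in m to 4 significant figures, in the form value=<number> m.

Intermediates are shown rounded — the algebra keeps exact precision, and a single final rounding: 4 significant digits.
Hardness H = 974.3 MPa = 9.743e+08 Pa.
Pin diameter d = 23.16 mm = 0.02316 m. Contact area A = π·d²/4 = π·(0.02316 m)²/4 = 4.213e-04 m².
Depth limit h_lim = 0.01925 mm = 1.925e-05 m.
SI base units throughout: W = 67.31 N, H = 9.743e+08 Pa, K = 3.183e-06.
Allowed volume V_lim = h_lim·A = 1.925e-05 · 4.213e-04 = 8.110e-09 m³.
So the life L = V_lim·H/(K·W) = 8.110e-09 · 9.743e+08 / (3.183e-06 · 67.31) = 3.688e+04 m.

value=3.688e+04 m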